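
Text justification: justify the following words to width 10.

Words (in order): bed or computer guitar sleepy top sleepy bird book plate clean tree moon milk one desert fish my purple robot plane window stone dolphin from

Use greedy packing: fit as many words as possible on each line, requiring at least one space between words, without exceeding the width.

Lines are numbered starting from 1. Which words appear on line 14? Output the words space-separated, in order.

Line 1: ['bed', 'or'] (min_width=6, slack=4)
Line 2: ['computer'] (min_width=8, slack=2)
Line 3: ['guitar'] (min_width=6, slack=4)
Line 4: ['sleepy', 'top'] (min_width=10, slack=0)
Line 5: ['sleepy'] (min_width=6, slack=4)
Line 6: ['bird', 'book'] (min_width=9, slack=1)
Line 7: ['plate'] (min_width=5, slack=5)
Line 8: ['clean', 'tree'] (min_width=10, slack=0)
Line 9: ['moon', 'milk'] (min_width=9, slack=1)
Line 10: ['one', 'desert'] (min_width=10, slack=0)
Line 11: ['fish', 'my'] (min_width=7, slack=3)
Line 12: ['purple'] (min_width=6, slack=4)
Line 13: ['robot'] (min_width=5, slack=5)
Line 14: ['plane'] (min_width=5, slack=5)
Line 15: ['window'] (min_width=6, slack=4)
Line 16: ['stone'] (min_width=5, slack=5)
Line 17: ['dolphin'] (min_width=7, slack=3)
Line 18: ['from'] (min_width=4, slack=6)

Answer: plane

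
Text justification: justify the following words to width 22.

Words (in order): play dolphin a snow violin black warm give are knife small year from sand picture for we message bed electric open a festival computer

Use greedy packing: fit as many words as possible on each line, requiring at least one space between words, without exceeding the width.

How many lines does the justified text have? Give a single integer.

Line 1: ['play', 'dolphin', 'a', 'snow'] (min_width=19, slack=3)
Line 2: ['violin', 'black', 'warm', 'give'] (min_width=22, slack=0)
Line 3: ['are', 'knife', 'small', 'year'] (min_width=20, slack=2)
Line 4: ['from', 'sand', 'picture', 'for'] (min_width=21, slack=1)
Line 5: ['we', 'message', 'bed'] (min_width=14, slack=8)
Line 6: ['electric', 'open', 'a'] (min_width=15, slack=7)
Line 7: ['festival', 'computer'] (min_width=17, slack=5)
Total lines: 7

Answer: 7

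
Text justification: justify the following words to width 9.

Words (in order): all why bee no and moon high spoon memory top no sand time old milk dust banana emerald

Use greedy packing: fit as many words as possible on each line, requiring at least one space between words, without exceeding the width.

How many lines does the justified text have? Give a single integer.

Answer: 12

Derivation:
Line 1: ['all', 'why'] (min_width=7, slack=2)
Line 2: ['bee', 'no'] (min_width=6, slack=3)
Line 3: ['and', 'moon'] (min_width=8, slack=1)
Line 4: ['high'] (min_width=4, slack=5)
Line 5: ['spoon'] (min_width=5, slack=4)
Line 6: ['memory'] (min_width=6, slack=3)
Line 7: ['top', 'no'] (min_width=6, slack=3)
Line 8: ['sand', 'time'] (min_width=9, slack=0)
Line 9: ['old', 'milk'] (min_width=8, slack=1)
Line 10: ['dust'] (min_width=4, slack=5)
Line 11: ['banana'] (min_width=6, slack=3)
Line 12: ['emerald'] (min_width=7, slack=2)
Total lines: 12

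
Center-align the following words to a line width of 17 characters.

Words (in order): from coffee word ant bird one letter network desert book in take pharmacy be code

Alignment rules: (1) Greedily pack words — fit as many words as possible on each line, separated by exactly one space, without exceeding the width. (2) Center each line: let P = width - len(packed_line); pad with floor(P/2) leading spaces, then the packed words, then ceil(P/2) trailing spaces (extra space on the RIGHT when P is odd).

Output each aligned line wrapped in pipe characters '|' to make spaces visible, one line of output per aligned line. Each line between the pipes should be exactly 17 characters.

Answer: |from coffee word |
|  ant bird one   |
| letter network  |
| desert book in  |
|take pharmacy be |
|      code       |

Derivation:
Line 1: ['from', 'coffee', 'word'] (min_width=16, slack=1)
Line 2: ['ant', 'bird', 'one'] (min_width=12, slack=5)
Line 3: ['letter', 'network'] (min_width=14, slack=3)
Line 4: ['desert', 'book', 'in'] (min_width=14, slack=3)
Line 5: ['take', 'pharmacy', 'be'] (min_width=16, slack=1)
Line 6: ['code'] (min_width=4, slack=13)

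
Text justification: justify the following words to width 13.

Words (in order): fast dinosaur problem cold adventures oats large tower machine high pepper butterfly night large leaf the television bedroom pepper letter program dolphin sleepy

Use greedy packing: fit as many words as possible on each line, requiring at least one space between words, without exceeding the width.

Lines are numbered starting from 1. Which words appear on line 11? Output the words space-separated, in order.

Answer: bedroom

Derivation:
Line 1: ['fast', 'dinosaur'] (min_width=13, slack=0)
Line 2: ['problem', 'cold'] (min_width=12, slack=1)
Line 3: ['adventures'] (min_width=10, slack=3)
Line 4: ['oats', 'large'] (min_width=10, slack=3)
Line 5: ['tower', 'machine'] (min_width=13, slack=0)
Line 6: ['high', 'pepper'] (min_width=11, slack=2)
Line 7: ['butterfly'] (min_width=9, slack=4)
Line 8: ['night', 'large'] (min_width=11, slack=2)
Line 9: ['leaf', 'the'] (min_width=8, slack=5)
Line 10: ['television'] (min_width=10, slack=3)
Line 11: ['bedroom'] (min_width=7, slack=6)
Line 12: ['pepper', 'letter'] (min_width=13, slack=0)
Line 13: ['program'] (min_width=7, slack=6)
Line 14: ['dolphin'] (min_width=7, slack=6)
Line 15: ['sleepy'] (min_width=6, slack=7)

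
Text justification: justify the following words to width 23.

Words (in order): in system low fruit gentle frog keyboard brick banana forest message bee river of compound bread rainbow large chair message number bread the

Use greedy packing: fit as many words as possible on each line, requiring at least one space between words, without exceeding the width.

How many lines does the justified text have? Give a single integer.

Answer: 7

Derivation:
Line 1: ['in', 'system', 'low', 'fruit'] (min_width=19, slack=4)
Line 2: ['gentle', 'frog', 'keyboard'] (min_width=20, slack=3)
Line 3: ['brick', 'banana', 'forest'] (min_width=19, slack=4)
Line 4: ['message', 'bee', 'river', 'of'] (min_width=20, slack=3)
Line 5: ['compound', 'bread', 'rainbow'] (min_width=22, slack=1)
Line 6: ['large', 'chair', 'message'] (min_width=19, slack=4)
Line 7: ['number', 'bread', 'the'] (min_width=16, slack=7)
Total lines: 7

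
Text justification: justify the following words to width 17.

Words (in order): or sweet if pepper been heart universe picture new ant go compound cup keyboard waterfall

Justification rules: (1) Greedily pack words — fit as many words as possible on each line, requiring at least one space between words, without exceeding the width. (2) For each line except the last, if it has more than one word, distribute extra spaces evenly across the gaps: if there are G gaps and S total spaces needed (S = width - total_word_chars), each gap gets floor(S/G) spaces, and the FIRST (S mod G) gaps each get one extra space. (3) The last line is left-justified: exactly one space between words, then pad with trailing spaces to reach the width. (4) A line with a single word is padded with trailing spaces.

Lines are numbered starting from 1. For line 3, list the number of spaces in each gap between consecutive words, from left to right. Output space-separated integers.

Answer: 2

Derivation:
Line 1: ['or', 'sweet', 'if'] (min_width=11, slack=6)
Line 2: ['pepper', 'been', 'heart'] (min_width=17, slack=0)
Line 3: ['universe', 'picture'] (min_width=16, slack=1)
Line 4: ['new', 'ant', 'go'] (min_width=10, slack=7)
Line 5: ['compound', 'cup'] (min_width=12, slack=5)
Line 6: ['keyboard'] (min_width=8, slack=9)
Line 7: ['waterfall'] (min_width=9, slack=8)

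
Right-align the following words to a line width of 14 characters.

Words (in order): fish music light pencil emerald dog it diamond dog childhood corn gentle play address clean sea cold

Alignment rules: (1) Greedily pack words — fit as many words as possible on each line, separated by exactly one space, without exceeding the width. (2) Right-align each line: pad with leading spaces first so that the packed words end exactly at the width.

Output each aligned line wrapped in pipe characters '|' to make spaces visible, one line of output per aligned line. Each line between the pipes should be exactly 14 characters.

Line 1: ['fish', 'music'] (min_width=10, slack=4)
Line 2: ['light', 'pencil'] (min_width=12, slack=2)
Line 3: ['emerald', 'dog', 'it'] (min_width=14, slack=0)
Line 4: ['diamond', 'dog'] (min_width=11, slack=3)
Line 5: ['childhood', 'corn'] (min_width=14, slack=0)
Line 6: ['gentle', 'play'] (min_width=11, slack=3)
Line 7: ['address', 'clean'] (min_width=13, slack=1)
Line 8: ['sea', 'cold'] (min_width=8, slack=6)

Answer: |    fish music|
|  light pencil|
|emerald dog it|
|   diamond dog|
|childhood corn|
|   gentle play|
| address clean|
|      sea cold|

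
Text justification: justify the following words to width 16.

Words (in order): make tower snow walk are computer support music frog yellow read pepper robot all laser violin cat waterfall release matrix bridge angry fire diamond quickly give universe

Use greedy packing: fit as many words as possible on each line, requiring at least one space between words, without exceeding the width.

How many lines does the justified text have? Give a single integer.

Line 1: ['make', 'tower', 'snow'] (min_width=15, slack=1)
Line 2: ['walk', 'are'] (min_width=8, slack=8)
Line 3: ['computer', 'support'] (min_width=16, slack=0)
Line 4: ['music', 'frog'] (min_width=10, slack=6)
Line 5: ['yellow', 'read'] (min_width=11, slack=5)
Line 6: ['pepper', 'robot', 'all'] (min_width=16, slack=0)
Line 7: ['laser', 'violin', 'cat'] (min_width=16, slack=0)
Line 8: ['waterfall'] (min_width=9, slack=7)
Line 9: ['release', 'matrix'] (min_width=14, slack=2)
Line 10: ['bridge', 'angry'] (min_width=12, slack=4)
Line 11: ['fire', 'diamond'] (min_width=12, slack=4)
Line 12: ['quickly', 'give'] (min_width=12, slack=4)
Line 13: ['universe'] (min_width=8, slack=8)
Total lines: 13

Answer: 13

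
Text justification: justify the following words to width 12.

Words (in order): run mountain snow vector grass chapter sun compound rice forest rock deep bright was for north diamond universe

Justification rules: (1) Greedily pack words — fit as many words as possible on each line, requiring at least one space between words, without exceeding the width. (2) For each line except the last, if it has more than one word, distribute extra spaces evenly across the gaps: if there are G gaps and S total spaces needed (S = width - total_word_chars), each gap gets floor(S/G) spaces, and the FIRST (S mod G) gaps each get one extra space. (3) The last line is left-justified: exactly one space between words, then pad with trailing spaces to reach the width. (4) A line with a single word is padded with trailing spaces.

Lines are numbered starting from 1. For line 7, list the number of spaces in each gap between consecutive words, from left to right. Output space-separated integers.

Answer: 4

Derivation:
Line 1: ['run', 'mountain'] (min_width=12, slack=0)
Line 2: ['snow', 'vector'] (min_width=11, slack=1)
Line 3: ['grass'] (min_width=5, slack=7)
Line 4: ['chapter', 'sun'] (min_width=11, slack=1)
Line 5: ['compound'] (min_width=8, slack=4)
Line 6: ['rice', 'forest'] (min_width=11, slack=1)
Line 7: ['rock', 'deep'] (min_width=9, slack=3)
Line 8: ['bright', 'was'] (min_width=10, slack=2)
Line 9: ['for', 'north'] (min_width=9, slack=3)
Line 10: ['diamond'] (min_width=7, slack=5)
Line 11: ['universe'] (min_width=8, slack=4)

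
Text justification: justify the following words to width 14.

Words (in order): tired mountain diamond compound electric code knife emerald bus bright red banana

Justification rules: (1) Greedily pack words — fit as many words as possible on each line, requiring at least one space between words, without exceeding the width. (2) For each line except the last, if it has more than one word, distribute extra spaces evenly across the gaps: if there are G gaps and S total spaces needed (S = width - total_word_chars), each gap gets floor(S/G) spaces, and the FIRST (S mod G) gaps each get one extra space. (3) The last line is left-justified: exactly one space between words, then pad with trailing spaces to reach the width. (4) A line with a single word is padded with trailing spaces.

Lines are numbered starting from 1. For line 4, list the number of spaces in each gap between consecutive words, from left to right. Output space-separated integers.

Answer: 2

Derivation:
Line 1: ['tired', 'mountain'] (min_width=14, slack=0)
Line 2: ['diamond'] (min_width=7, slack=7)
Line 3: ['compound'] (min_width=8, slack=6)
Line 4: ['electric', 'code'] (min_width=13, slack=1)
Line 5: ['knife', 'emerald'] (min_width=13, slack=1)
Line 6: ['bus', 'bright', 'red'] (min_width=14, slack=0)
Line 7: ['banana'] (min_width=6, slack=8)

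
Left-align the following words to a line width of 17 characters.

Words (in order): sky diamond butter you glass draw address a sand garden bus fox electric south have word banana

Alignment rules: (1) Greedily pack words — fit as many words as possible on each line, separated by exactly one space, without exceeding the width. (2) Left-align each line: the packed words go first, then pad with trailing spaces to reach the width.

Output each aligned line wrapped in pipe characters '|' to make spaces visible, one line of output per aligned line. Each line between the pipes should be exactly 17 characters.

Line 1: ['sky', 'diamond'] (min_width=11, slack=6)
Line 2: ['butter', 'you', 'glass'] (min_width=16, slack=1)
Line 3: ['draw', 'address', 'a'] (min_width=14, slack=3)
Line 4: ['sand', 'garden', 'bus'] (min_width=15, slack=2)
Line 5: ['fox', 'electric'] (min_width=12, slack=5)
Line 6: ['south', 'have', 'word'] (min_width=15, slack=2)
Line 7: ['banana'] (min_width=6, slack=11)

Answer: |sky diamond      |
|butter you glass |
|draw address a   |
|sand garden bus  |
|fox electric     |
|south have word  |
|banana           |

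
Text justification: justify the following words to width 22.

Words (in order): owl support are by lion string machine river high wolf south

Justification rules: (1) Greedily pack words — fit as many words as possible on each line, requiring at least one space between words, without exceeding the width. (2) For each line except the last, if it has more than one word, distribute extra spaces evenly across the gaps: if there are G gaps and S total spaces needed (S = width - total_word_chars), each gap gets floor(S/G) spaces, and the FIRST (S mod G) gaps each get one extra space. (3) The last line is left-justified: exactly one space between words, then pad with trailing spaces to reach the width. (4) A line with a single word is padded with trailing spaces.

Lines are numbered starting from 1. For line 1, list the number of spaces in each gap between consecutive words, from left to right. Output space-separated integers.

Answer: 3 2 2

Derivation:
Line 1: ['owl', 'support', 'are', 'by'] (min_width=18, slack=4)
Line 2: ['lion', 'string', 'machine'] (min_width=19, slack=3)
Line 3: ['river', 'high', 'wolf', 'south'] (min_width=21, slack=1)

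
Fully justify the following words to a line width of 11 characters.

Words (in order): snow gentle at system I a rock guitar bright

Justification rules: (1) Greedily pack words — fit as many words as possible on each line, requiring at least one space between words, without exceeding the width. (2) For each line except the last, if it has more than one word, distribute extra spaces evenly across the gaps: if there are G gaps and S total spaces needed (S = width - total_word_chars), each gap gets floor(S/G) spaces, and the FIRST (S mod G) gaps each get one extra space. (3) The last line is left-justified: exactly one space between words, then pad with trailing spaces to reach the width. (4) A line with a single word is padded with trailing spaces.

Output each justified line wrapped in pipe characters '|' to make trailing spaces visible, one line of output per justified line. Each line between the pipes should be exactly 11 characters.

Answer: |snow gentle|
|at system I|
|a      rock|
|guitar     |
|bright     |

Derivation:
Line 1: ['snow', 'gentle'] (min_width=11, slack=0)
Line 2: ['at', 'system', 'I'] (min_width=11, slack=0)
Line 3: ['a', 'rock'] (min_width=6, slack=5)
Line 4: ['guitar'] (min_width=6, slack=5)
Line 5: ['bright'] (min_width=6, slack=5)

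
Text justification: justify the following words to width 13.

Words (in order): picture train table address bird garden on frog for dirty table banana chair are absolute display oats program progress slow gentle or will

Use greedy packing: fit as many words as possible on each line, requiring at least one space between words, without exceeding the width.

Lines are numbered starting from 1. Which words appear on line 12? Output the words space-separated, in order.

Answer: will

Derivation:
Line 1: ['picture', 'train'] (min_width=13, slack=0)
Line 2: ['table', 'address'] (min_width=13, slack=0)
Line 3: ['bird', 'garden'] (min_width=11, slack=2)
Line 4: ['on', 'frog', 'for'] (min_width=11, slack=2)
Line 5: ['dirty', 'table'] (min_width=11, slack=2)
Line 6: ['banana', 'chair'] (min_width=12, slack=1)
Line 7: ['are', 'absolute'] (min_width=12, slack=1)
Line 8: ['display', 'oats'] (min_width=12, slack=1)
Line 9: ['program'] (min_width=7, slack=6)
Line 10: ['progress', 'slow'] (min_width=13, slack=0)
Line 11: ['gentle', 'or'] (min_width=9, slack=4)
Line 12: ['will'] (min_width=4, slack=9)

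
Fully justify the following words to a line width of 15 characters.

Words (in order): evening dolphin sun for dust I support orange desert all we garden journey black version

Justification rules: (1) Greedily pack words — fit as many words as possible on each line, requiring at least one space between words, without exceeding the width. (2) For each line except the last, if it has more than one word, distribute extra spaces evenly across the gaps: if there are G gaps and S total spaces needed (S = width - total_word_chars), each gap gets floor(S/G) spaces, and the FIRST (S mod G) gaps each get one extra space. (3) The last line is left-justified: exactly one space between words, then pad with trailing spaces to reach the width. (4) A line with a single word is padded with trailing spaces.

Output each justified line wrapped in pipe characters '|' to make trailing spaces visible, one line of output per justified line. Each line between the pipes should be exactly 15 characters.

Line 1: ['evening', 'dolphin'] (min_width=15, slack=0)
Line 2: ['sun', 'for', 'dust', 'I'] (min_width=14, slack=1)
Line 3: ['support', 'orange'] (min_width=14, slack=1)
Line 4: ['desert', 'all', 'we'] (min_width=13, slack=2)
Line 5: ['garden', 'journey'] (min_width=14, slack=1)
Line 6: ['black', 'version'] (min_width=13, slack=2)

Answer: |evening dolphin|
|sun  for dust I|
|support  orange|
|desert  all  we|
|garden  journey|
|black version  |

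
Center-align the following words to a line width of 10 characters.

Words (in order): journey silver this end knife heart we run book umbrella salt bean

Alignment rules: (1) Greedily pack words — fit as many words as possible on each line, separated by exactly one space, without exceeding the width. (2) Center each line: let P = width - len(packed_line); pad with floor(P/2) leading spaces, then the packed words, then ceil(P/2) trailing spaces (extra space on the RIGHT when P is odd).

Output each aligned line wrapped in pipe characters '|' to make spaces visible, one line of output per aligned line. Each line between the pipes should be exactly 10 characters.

Line 1: ['journey'] (min_width=7, slack=3)
Line 2: ['silver'] (min_width=6, slack=4)
Line 3: ['this', 'end'] (min_width=8, slack=2)
Line 4: ['knife'] (min_width=5, slack=5)
Line 5: ['heart', 'we'] (min_width=8, slack=2)
Line 6: ['run', 'book'] (min_width=8, slack=2)
Line 7: ['umbrella'] (min_width=8, slack=2)
Line 8: ['salt', 'bean'] (min_width=9, slack=1)

Answer: | journey  |
|  silver  |
| this end |
|  knife   |
| heart we |
| run book |
| umbrella |
|salt bean |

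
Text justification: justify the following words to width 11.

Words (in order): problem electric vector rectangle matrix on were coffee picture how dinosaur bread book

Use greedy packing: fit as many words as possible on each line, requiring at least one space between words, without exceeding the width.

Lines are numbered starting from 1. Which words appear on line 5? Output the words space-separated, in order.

Line 1: ['problem'] (min_width=7, slack=4)
Line 2: ['electric'] (min_width=8, slack=3)
Line 3: ['vector'] (min_width=6, slack=5)
Line 4: ['rectangle'] (min_width=9, slack=2)
Line 5: ['matrix', 'on'] (min_width=9, slack=2)
Line 6: ['were', 'coffee'] (min_width=11, slack=0)
Line 7: ['picture', 'how'] (min_width=11, slack=0)
Line 8: ['dinosaur'] (min_width=8, slack=3)
Line 9: ['bread', 'book'] (min_width=10, slack=1)

Answer: matrix on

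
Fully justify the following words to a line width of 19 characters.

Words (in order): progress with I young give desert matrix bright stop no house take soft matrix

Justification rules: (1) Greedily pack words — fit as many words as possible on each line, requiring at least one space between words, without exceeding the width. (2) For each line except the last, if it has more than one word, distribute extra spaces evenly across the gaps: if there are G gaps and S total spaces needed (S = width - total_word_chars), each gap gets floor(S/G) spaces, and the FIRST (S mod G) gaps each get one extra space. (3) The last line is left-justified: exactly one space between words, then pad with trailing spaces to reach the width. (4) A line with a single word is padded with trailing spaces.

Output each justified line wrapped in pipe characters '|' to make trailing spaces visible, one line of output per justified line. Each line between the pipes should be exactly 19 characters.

Answer: |progress   with   I|
|young  give  desert|
|matrix  bright stop|
|no  house take soft|
|matrix             |

Derivation:
Line 1: ['progress', 'with', 'I'] (min_width=15, slack=4)
Line 2: ['young', 'give', 'desert'] (min_width=17, slack=2)
Line 3: ['matrix', 'bright', 'stop'] (min_width=18, slack=1)
Line 4: ['no', 'house', 'take', 'soft'] (min_width=18, slack=1)
Line 5: ['matrix'] (min_width=6, slack=13)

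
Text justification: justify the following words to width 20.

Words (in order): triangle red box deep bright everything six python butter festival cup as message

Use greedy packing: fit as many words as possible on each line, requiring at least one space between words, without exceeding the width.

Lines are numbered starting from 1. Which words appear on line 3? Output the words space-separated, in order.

Line 1: ['triangle', 'red', 'box'] (min_width=16, slack=4)
Line 2: ['deep', 'bright'] (min_width=11, slack=9)
Line 3: ['everything', 'six'] (min_width=14, slack=6)
Line 4: ['python', 'butter'] (min_width=13, slack=7)
Line 5: ['festival', 'cup', 'as'] (min_width=15, slack=5)
Line 6: ['message'] (min_width=7, slack=13)

Answer: everything six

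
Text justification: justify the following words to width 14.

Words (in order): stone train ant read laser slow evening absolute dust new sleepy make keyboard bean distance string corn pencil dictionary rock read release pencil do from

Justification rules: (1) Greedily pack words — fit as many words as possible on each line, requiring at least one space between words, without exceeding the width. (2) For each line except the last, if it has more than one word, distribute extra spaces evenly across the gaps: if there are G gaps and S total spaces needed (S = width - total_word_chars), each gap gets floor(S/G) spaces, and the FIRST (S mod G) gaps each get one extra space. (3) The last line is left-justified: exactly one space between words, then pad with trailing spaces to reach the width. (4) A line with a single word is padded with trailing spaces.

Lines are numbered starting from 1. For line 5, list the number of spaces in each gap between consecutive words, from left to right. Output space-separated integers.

Line 1: ['stone', 'train'] (min_width=11, slack=3)
Line 2: ['ant', 'read', 'laser'] (min_width=14, slack=0)
Line 3: ['slow', 'evening'] (min_width=12, slack=2)
Line 4: ['absolute', 'dust'] (min_width=13, slack=1)
Line 5: ['new', 'sleepy'] (min_width=10, slack=4)
Line 6: ['make', 'keyboard'] (min_width=13, slack=1)
Line 7: ['bean', 'distance'] (min_width=13, slack=1)
Line 8: ['string', 'corn'] (min_width=11, slack=3)
Line 9: ['pencil'] (min_width=6, slack=8)
Line 10: ['dictionary'] (min_width=10, slack=4)
Line 11: ['rock', 'read'] (min_width=9, slack=5)
Line 12: ['release', 'pencil'] (min_width=14, slack=0)
Line 13: ['do', 'from'] (min_width=7, slack=7)

Answer: 5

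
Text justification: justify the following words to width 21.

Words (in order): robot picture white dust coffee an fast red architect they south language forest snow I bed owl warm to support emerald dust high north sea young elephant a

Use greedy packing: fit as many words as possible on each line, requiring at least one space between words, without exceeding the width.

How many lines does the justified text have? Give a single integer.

Line 1: ['robot', 'picture', 'white'] (min_width=19, slack=2)
Line 2: ['dust', 'coffee', 'an', 'fast'] (min_width=19, slack=2)
Line 3: ['red', 'architect', 'they'] (min_width=18, slack=3)
Line 4: ['south', 'language', 'forest'] (min_width=21, slack=0)
Line 5: ['snow', 'I', 'bed', 'owl', 'warm'] (min_width=19, slack=2)
Line 6: ['to', 'support', 'emerald'] (min_width=18, slack=3)
Line 7: ['dust', 'high', 'north', 'sea'] (min_width=19, slack=2)
Line 8: ['young', 'elephant', 'a'] (min_width=16, slack=5)
Total lines: 8

Answer: 8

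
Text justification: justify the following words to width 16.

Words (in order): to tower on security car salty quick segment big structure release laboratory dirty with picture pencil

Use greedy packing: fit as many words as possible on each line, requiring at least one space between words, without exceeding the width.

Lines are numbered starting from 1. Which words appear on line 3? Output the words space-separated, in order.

Line 1: ['to', 'tower', 'on'] (min_width=11, slack=5)
Line 2: ['security', 'car'] (min_width=12, slack=4)
Line 3: ['salty', 'quick'] (min_width=11, slack=5)
Line 4: ['segment', 'big'] (min_width=11, slack=5)
Line 5: ['structure'] (min_width=9, slack=7)
Line 6: ['release'] (min_width=7, slack=9)
Line 7: ['laboratory', 'dirty'] (min_width=16, slack=0)
Line 8: ['with', 'picture'] (min_width=12, slack=4)
Line 9: ['pencil'] (min_width=6, slack=10)

Answer: salty quick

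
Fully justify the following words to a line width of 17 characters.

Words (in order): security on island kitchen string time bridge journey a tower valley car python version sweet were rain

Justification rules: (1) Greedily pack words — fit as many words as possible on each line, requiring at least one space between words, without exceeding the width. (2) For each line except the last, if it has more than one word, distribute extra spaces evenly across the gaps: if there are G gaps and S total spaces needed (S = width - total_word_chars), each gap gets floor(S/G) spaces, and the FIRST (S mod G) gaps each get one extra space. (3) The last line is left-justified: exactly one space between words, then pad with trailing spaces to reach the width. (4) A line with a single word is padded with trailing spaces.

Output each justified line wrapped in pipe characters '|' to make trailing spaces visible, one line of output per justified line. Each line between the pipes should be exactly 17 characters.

Line 1: ['security', 'on'] (min_width=11, slack=6)
Line 2: ['island', 'kitchen'] (min_width=14, slack=3)
Line 3: ['string', 'time'] (min_width=11, slack=6)
Line 4: ['bridge', 'journey', 'a'] (min_width=16, slack=1)
Line 5: ['tower', 'valley', 'car'] (min_width=16, slack=1)
Line 6: ['python', 'version'] (min_width=14, slack=3)
Line 7: ['sweet', 'were', 'rain'] (min_width=15, slack=2)

Answer: |security       on|
|island    kitchen|
|string       time|
|bridge  journey a|
|tower  valley car|
|python    version|
|sweet were rain  |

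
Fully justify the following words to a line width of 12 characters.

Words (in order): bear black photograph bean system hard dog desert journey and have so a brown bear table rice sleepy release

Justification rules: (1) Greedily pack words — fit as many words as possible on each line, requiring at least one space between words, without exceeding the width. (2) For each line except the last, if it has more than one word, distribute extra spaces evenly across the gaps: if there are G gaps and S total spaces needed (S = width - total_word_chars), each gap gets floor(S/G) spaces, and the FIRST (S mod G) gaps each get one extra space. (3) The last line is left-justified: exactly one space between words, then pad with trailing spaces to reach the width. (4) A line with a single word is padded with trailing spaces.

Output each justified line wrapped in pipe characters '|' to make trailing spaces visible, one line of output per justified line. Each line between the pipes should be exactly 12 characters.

Line 1: ['bear', 'black'] (min_width=10, slack=2)
Line 2: ['photograph'] (min_width=10, slack=2)
Line 3: ['bean', 'system'] (min_width=11, slack=1)
Line 4: ['hard', 'dog'] (min_width=8, slack=4)
Line 5: ['desert'] (min_width=6, slack=6)
Line 6: ['journey', 'and'] (min_width=11, slack=1)
Line 7: ['have', 'so', 'a'] (min_width=9, slack=3)
Line 8: ['brown', 'bear'] (min_width=10, slack=2)
Line 9: ['table', 'rice'] (min_width=10, slack=2)
Line 10: ['sleepy'] (min_width=6, slack=6)
Line 11: ['release'] (min_width=7, slack=5)

Answer: |bear   black|
|photograph  |
|bean  system|
|hard     dog|
|desert      |
|journey  and|
|have   so  a|
|brown   bear|
|table   rice|
|sleepy      |
|release     |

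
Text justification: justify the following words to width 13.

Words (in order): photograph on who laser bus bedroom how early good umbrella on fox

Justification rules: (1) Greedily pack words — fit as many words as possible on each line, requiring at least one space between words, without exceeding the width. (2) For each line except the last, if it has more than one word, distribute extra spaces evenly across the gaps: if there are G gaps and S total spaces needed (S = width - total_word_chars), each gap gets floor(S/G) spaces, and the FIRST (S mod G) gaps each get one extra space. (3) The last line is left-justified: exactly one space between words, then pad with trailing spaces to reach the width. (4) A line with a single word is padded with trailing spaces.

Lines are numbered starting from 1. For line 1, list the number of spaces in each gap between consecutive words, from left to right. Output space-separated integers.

Line 1: ['photograph', 'on'] (min_width=13, slack=0)
Line 2: ['who', 'laser', 'bus'] (min_width=13, slack=0)
Line 3: ['bedroom', 'how'] (min_width=11, slack=2)
Line 4: ['early', 'good'] (min_width=10, slack=3)
Line 5: ['umbrella', 'on'] (min_width=11, slack=2)
Line 6: ['fox'] (min_width=3, slack=10)

Answer: 1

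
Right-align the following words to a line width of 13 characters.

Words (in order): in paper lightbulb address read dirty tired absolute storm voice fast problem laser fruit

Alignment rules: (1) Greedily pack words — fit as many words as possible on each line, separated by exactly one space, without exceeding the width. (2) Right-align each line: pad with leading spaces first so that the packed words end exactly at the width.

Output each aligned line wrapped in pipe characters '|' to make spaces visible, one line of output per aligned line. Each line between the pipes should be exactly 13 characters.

Answer: |     in paper|
|    lightbulb|
| address read|
|  dirty tired|
|     absolute|
|  storm voice|
| fast problem|
|  laser fruit|

Derivation:
Line 1: ['in', 'paper'] (min_width=8, slack=5)
Line 2: ['lightbulb'] (min_width=9, slack=4)
Line 3: ['address', 'read'] (min_width=12, slack=1)
Line 4: ['dirty', 'tired'] (min_width=11, slack=2)
Line 5: ['absolute'] (min_width=8, slack=5)
Line 6: ['storm', 'voice'] (min_width=11, slack=2)
Line 7: ['fast', 'problem'] (min_width=12, slack=1)
Line 8: ['laser', 'fruit'] (min_width=11, slack=2)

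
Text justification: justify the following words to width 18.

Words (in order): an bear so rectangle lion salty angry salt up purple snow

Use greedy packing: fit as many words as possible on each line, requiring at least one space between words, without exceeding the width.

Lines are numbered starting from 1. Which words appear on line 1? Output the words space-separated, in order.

Line 1: ['an', 'bear', 'so'] (min_width=10, slack=8)
Line 2: ['rectangle', 'lion'] (min_width=14, slack=4)
Line 3: ['salty', 'angry', 'salt'] (min_width=16, slack=2)
Line 4: ['up', 'purple', 'snow'] (min_width=14, slack=4)

Answer: an bear so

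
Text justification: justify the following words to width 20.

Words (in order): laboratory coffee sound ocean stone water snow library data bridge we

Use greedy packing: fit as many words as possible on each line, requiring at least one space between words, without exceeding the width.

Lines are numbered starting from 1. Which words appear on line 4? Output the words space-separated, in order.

Line 1: ['laboratory', 'coffee'] (min_width=17, slack=3)
Line 2: ['sound', 'ocean', 'stone'] (min_width=17, slack=3)
Line 3: ['water', 'snow', 'library'] (min_width=18, slack=2)
Line 4: ['data', 'bridge', 'we'] (min_width=14, slack=6)

Answer: data bridge we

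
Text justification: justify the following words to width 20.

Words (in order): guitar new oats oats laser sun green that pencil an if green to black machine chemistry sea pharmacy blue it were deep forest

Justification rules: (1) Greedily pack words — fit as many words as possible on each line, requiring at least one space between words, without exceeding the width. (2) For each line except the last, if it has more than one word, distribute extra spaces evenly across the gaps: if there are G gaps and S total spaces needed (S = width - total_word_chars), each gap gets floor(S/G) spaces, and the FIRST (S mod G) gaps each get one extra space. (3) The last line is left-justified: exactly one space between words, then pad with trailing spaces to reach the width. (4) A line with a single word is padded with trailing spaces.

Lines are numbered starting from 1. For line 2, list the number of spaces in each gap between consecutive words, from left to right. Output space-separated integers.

Line 1: ['guitar', 'new', 'oats', 'oats'] (min_width=20, slack=0)
Line 2: ['laser', 'sun', 'green', 'that'] (min_width=20, slack=0)
Line 3: ['pencil', 'an', 'if', 'green'] (min_width=18, slack=2)
Line 4: ['to', 'black', 'machine'] (min_width=16, slack=4)
Line 5: ['chemistry', 'sea'] (min_width=13, slack=7)
Line 6: ['pharmacy', 'blue', 'it'] (min_width=16, slack=4)
Line 7: ['were', 'deep', 'forest'] (min_width=16, slack=4)

Answer: 1 1 1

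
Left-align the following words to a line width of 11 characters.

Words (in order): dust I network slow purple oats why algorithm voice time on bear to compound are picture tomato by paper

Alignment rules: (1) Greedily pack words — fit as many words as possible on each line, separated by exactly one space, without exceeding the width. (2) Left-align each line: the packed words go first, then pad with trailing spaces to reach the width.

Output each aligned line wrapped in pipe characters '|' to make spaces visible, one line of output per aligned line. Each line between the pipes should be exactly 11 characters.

Line 1: ['dust', 'I'] (min_width=6, slack=5)
Line 2: ['network'] (min_width=7, slack=4)
Line 3: ['slow', 'purple'] (min_width=11, slack=0)
Line 4: ['oats', 'why'] (min_width=8, slack=3)
Line 5: ['algorithm'] (min_width=9, slack=2)
Line 6: ['voice', 'time'] (min_width=10, slack=1)
Line 7: ['on', 'bear', 'to'] (min_width=10, slack=1)
Line 8: ['compound'] (min_width=8, slack=3)
Line 9: ['are', 'picture'] (min_width=11, slack=0)
Line 10: ['tomato', 'by'] (min_width=9, slack=2)
Line 11: ['paper'] (min_width=5, slack=6)

Answer: |dust I     |
|network    |
|slow purple|
|oats why   |
|algorithm  |
|voice time |
|on bear to |
|compound   |
|are picture|
|tomato by  |
|paper      |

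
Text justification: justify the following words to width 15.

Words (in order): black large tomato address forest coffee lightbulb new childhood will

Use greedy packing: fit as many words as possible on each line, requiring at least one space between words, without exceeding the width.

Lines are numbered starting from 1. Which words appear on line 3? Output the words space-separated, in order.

Line 1: ['black', 'large'] (min_width=11, slack=4)
Line 2: ['tomato', 'address'] (min_width=14, slack=1)
Line 3: ['forest', 'coffee'] (min_width=13, slack=2)
Line 4: ['lightbulb', 'new'] (min_width=13, slack=2)
Line 5: ['childhood', 'will'] (min_width=14, slack=1)

Answer: forest coffee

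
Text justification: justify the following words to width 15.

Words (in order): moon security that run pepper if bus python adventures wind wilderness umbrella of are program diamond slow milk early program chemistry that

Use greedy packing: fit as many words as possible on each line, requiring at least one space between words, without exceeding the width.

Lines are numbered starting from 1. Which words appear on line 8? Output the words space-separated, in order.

Line 1: ['moon', 'security'] (min_width=13, slack=2)
Line 2: ['that', 'run', 'pepper'] (min_width=15, slack=0)
Line 3: ['if', 'bus', 'python'] (min_width=13, slack=2)
Line 4: ['adventures', 'wind'] (min_width=15, slack=0)
Line 5: ['wilderness'] (min_width=10, slack=5)
Line 6: ['umbrella', 'of', 'are'] (min_width=15, slack=0)
Line 7: ['program', 'diamond'] (min_width=15, slack=0)
Line 8: ['slow', 'milk', 'early'] (min_width=15, slack=0)
Line 9: ['program'] (min_width=7, slack=8)
Line 10: ['chemistry', 'that'] (min_width=14, slack=1)

Answer: slow milk early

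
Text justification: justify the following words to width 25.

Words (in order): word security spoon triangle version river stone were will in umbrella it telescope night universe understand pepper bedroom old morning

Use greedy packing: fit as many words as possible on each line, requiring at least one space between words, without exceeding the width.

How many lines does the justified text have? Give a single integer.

Answer: 7

Derivation:
Line 1: ['word', 'security', 'spoon'] (min_width=19, slack=6)
Line 2: ['triangle', 'version', 'river'] (min_width=22, slack=3)
Line 3: ['stone', 'were', 'will', 'in'] (min_width=18, slack=7)
Line 4: ['umbrella', 'it', 'telescope'] (min_width=21, slack=4)
Line 5: ['night', 'universe', 'understand'] (min_width=25, slack=0)
Line 6: ['pepper', 'bedroom', 'old'] (min_width=18, slack=7)
Line 7: ['morning'] (min_width=7, slack=18)
Total lines: 7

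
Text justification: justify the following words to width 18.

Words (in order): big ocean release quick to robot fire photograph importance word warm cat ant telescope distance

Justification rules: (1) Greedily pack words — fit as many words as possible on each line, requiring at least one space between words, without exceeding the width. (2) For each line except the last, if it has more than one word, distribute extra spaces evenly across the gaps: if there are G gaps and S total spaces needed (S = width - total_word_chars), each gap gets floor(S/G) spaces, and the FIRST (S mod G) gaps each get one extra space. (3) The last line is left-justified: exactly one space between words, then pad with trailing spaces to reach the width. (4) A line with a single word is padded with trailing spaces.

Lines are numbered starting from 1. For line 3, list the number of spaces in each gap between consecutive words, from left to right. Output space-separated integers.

Line 1: ['big', 'ocean', 'release'] (min_width=17, slack=1)
Line 2: ['quick', 'to', 'robot'] (min_width=14, slack=4)
Line 3: ['fire', 'photograph'] (min_width=15, slack=3)
Line 4: ['importance', 'word'] (min_width=15, slack=3)
Line 5: ['warm', 'cat', 'ant'] (min_width=12, slack=6)
Line 6: ['telescope', 'distance'] (min_width=18, slack=0)

Answer: 4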